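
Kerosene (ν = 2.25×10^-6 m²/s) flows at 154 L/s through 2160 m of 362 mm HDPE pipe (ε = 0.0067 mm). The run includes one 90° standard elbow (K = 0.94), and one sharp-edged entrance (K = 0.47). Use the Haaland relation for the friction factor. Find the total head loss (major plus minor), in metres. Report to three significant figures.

V = 4Q/(πD²) = 1.496 m/s; V²/2g = 0.1141 m
Re = 2.41×10^5, ε/D = 1.85×10^-5 → f = 0.01508 (Haaland)
Major: h_f = f(L/D)·V²/2g = 0.01508·5967·0.1141 = 10.27 m
Minor: ΣK = 1.41; h_m = ΣK·V²/2g = 0.1609 m
Total H_L = 10.27 + 0.1609 = 10.43 m

H_L ≈ 10.4 m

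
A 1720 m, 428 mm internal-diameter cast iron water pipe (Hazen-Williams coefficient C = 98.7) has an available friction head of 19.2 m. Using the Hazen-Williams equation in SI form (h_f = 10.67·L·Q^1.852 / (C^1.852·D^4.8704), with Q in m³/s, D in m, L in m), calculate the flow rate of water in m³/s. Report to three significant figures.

Q ≈ 0.260 m³/s

Rearranging: Q = [h_f·C^1.852·D^4.8704 / (10.67·L)]^(1/1.852)
Q = [19.2·98.7^1.852·0.428^4.8704 / (10.67·1720)]^0.540 = 0.2605 m³/s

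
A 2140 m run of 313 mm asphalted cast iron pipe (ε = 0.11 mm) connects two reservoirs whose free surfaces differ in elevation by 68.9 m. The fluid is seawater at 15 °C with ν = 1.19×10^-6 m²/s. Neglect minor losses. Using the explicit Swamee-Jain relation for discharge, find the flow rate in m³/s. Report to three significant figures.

Q ≈ 0.269 m³/s

Swamee-Jain (Type II): Q = -0.965·√(gD⁵h_f/L)·ln[ε/(3.7D) + √(3.17ν²L/(gD³h_f))]
√(gD⁵h_f/L) = √(9.81·0.313⁵·68.9/2140) = 0.03080
ε/(3.7D) = 9.50×10^-5; √(3.17ν²L/(gD³h_f)) = 2.15×10^-5
Q = -0.965·0.03080·ln(1.165×10^-4) = 0.2692 m³/s
Check: V = 3.50 m/s, Re = 9.20×10^5, f = 0.01625, h_f = 69.3 m ≈ 68.9 m ✓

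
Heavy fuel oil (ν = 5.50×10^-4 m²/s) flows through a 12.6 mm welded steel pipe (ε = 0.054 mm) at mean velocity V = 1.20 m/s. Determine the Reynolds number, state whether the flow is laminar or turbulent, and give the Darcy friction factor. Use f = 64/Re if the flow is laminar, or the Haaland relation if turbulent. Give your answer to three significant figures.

Re = VD/ν = 1.200·0.0126/5.50×10^-4 = 27.5
Re < 2300 → laminar → f = 64/Re = 2.328

Re ≈ 27.5; laminar; f = 64/Re ≈ 2.33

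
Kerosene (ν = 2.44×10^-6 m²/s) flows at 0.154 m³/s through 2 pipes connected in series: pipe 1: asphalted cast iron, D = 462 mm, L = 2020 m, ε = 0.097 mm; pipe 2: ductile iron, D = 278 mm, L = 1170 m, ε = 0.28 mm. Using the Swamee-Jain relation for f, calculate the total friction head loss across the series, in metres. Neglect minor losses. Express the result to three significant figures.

H ≈ 32.0 m

Pipe 1: V = 0.9186 m/s, Re = 1.74×10^5, ε/D = 2.10×10^-4, f = 0.01752, h_1 = f(L/D)V²/2g = 3.295 m
Pipe 2: V = 2.537 m/s, Re = 2.89×10^5, ε/D = 0.00101, f = 0.02081, h_2 = f(L/D)V²/2g = 28.74 m
Series → Q common, losses add: H = Σh = 32.03 m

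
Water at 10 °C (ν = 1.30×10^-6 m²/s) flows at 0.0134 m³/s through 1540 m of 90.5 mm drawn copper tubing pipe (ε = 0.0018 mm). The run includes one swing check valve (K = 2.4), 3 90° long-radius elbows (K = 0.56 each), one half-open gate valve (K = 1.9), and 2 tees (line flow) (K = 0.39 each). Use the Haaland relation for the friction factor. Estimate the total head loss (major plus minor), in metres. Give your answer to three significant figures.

V = 4Q/(πD²) = 2.083 m/s; V²/2g = 0.2212 m
Re = 1.45×10^5, ε/D = 1.99×10^-5 → f = 0.01662 (Haaland)
Major: h_f = f(L/D)·V²/2g = 0.01662·17017·0.2212 = 62.54 m
Minor: ΣK = 6.76; h_m = ΣK·V²/2g = 1.495 m
Total H_L = 62.54 + 1.495 = 64.03 m

H_L ≈ 64.0 m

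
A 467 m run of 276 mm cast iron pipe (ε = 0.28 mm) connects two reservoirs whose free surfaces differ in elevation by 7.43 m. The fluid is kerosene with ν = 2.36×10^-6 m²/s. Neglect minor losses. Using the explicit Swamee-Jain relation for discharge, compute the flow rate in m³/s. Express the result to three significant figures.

Q ≈ 0.122 m³/s

Swamee-Jain (Type II): Q = -0.965·√(gD⁵h_f/L)·ln[ε/(3.7D) + √(3.17ν²L/(gD³h_f))]
√(gD⁵h_f/L) = √(9.81·0.276⁵·7.43/467) = 0.01581
ε/(3.7D) = 2.74×10^-4; √(3.17ν²L/(gD³h_f)) = 7.34×10^-5
Q = -0.965·0.01581·ln(3.475×10^-4) = 0.1215 m³/s
Check: V = 2.03 m/s, Re = 2.38×10^5, f = 0.02104, h_f = 7.49 m ≈ 7.43 m ✓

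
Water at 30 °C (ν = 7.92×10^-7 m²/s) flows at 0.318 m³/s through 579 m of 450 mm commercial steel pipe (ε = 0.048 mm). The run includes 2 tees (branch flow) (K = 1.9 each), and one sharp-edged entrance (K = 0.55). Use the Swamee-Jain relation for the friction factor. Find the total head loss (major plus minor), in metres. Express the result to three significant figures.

H_L ≈ 4.42 m

V = 4Q/(πD²) = 1.999 m/s; V²/2g = 0.2038 m
Re = 1.14×10^6, ε/D = 1.07×10^-4 → f = 0.01347 (Swamee-Jain)
Major: h_f = f(L/D)·V²/2g = 0.01347·1287·0.2038 = 3.532 m
Minor: ΣK = 4.35; h_m = ΣK·V²/2g = 0.8864 m
Total H_L = 3.532 + 0.8864 = 4.418 m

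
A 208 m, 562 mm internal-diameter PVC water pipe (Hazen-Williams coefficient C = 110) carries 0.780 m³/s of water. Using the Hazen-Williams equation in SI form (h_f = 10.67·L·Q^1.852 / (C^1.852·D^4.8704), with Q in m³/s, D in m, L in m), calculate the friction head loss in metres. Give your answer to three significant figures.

h_f ≈ 3.84 m

h_f = 10.67·208·0.780^1.852 / (110^1.852·0.562^4.8704) = 3.842 m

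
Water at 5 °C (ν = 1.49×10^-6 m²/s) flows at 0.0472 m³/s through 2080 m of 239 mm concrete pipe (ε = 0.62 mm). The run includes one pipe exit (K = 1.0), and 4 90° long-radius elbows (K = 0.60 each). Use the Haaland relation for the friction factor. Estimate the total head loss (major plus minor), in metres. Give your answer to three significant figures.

H_L ≈ 12.9 m

V = 4Q/(πD²) = 1.052 m/s; V²/2g = 0.05642 m
Re = 1.69×10^5, ε/D = 0.00259 → f = 0.02596 (Haaland)
Major: h_f = f(L/D)·V²/2g = 0.02596·8703·0.05642 = 12.75 m
Minor: ΣK = 3.40; h_m = ΣK·V²/2g = 0.1918 m
Total H_L = 12.75 + 0.1918 = 12.94 m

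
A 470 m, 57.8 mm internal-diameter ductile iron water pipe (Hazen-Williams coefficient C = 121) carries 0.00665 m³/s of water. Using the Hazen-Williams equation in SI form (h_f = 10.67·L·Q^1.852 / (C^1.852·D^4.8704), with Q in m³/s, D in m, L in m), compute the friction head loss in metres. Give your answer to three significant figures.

h_f = 10.67·470·0.00665^1.852 / (121^1.852·0.0578^4.8704) = 69.30 m

h_f ≈ 69.3 m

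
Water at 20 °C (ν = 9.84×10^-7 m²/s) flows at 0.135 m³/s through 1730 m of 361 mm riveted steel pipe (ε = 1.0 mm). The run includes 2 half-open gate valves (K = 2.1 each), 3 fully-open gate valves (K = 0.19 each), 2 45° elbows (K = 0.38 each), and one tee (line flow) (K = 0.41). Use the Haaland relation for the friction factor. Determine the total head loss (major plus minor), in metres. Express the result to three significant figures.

H_L ≈ 11.5 m

V = 4Q/(πD²) = 1.319 m/s; V²/2g = 0.08867 m
Re = 4.84×10^5, ε/D = 0.00277 → f = 0.02591 (Haaland)
Major: h_f = f(L/D)·V²/2g = 0.02591·4792·0.08867 = 11.01 m
Minor: ΣK = 5.94; h_m = ΣK·V²/2g = 0.5267 m
Total H_L = 11.01 + 0.5267 = 11.53 m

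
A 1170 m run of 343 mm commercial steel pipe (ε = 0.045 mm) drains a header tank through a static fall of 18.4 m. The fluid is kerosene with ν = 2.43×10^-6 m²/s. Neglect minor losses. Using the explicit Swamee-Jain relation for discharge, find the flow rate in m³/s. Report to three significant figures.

Swamee-Jain (Type II): Q = -0.965·√(gD⁵h_f/L)·ln[ε/(3.7D) + √(3.17ν²L/(gD³h_f))]
√(gD⁵h_f/L) = √(9.81·0.343⁵·18.4/1170) = 0.02706
ε/(3.7D) = 3.55×10^-5; √(3.17ν²L/(gD³h_f)) = 5.48×10^-5
Q = -0.965·0.02706·ln(9.029×10^-5) = 0.2432 m³/s
Check: V = 2.63 m/s, Re = 3.72×10^5, f = 0.01532, h_f = 18.4 m ≈ 18.4 m ✓

Q ≈ 0.243 m³/s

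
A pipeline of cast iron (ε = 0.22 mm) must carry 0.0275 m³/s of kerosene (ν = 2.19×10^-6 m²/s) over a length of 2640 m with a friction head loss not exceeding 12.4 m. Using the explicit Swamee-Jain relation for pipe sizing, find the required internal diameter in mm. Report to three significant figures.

D ≈ 201 mm

Swamee-Jain (Type III): D = 0.66·[ε^1.25·(LQ²/(gh_f))^4.75 + ν·Q^9.4·(L/(gh_f))^5.2]^0.04
LQ²/(gh_f) = 0.01641; L/(gh_f) = 21.70
Term 1 = ε^1.25·(…)^4.75 = 8.92×10^-14; Term 2 = ν·Q^9.4·(…)^5.2 = 4.17×10^-14
D = 0.66·(8.92×10^-14 + 4.17×10^-14)^0.04 = 0.2015 m = 201 mm
Check: V = 0.863 m/s, Re = 7.94×10^4, f = 0.02316, h_f = 11.5 m ≈ 12.4 m ✓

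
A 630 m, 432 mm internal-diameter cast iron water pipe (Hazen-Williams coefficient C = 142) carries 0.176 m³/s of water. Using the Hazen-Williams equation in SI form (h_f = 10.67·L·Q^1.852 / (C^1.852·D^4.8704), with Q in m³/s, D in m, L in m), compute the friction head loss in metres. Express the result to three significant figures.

h_f = 10.67·630·0.176^1.852 / (142^1.852·0.432^4.8704) = 1.658 m

h_f ≈ 1.66 m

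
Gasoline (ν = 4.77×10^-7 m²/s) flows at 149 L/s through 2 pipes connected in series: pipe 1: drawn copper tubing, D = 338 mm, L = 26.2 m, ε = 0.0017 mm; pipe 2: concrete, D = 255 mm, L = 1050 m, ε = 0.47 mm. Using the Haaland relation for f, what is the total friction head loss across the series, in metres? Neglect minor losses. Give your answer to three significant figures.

H ≈ 41.3 m

Pipe 1: V = 1.661 m/s, Re = 1.18×10^6, ε/D = 5.03×10^-6, f = 0.01137, h_1 = f(L/D)V²/2g = 0.1239 m
Pipe 2: V = 2.918 m/s, Re = 1.56×10^6, ε/D = 0.00184, f = 0.02308, h_2 = f(L/D)V²/2g = 41.22 m
Series → Q common, losses add: H = Σh = 41.35 m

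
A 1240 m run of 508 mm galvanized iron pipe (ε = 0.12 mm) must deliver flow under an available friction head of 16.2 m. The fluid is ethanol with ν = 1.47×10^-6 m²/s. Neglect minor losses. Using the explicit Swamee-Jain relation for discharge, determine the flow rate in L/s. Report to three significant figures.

Q ≈ 596 L/s

Swamee-Jain (Type II): Q = -0.965·√(gD⁵h_f/L)·ln[ε/(3.7D) + √(3.17ν²L/(gD³h_f))]
√(gD⁵h_f/L) = √(9.81·0.508⁵·16.2/1240) = 0.06585
ε/(3.7D) = 6.38×10^-5; √(3.17ν²L/(gD³h_f)) = 2.02×10^-5
Q = -0.965·0.06585·ln(8.403×10^-5) = 0.5963 m³/s
Check: V = 2.94 m/s, Re = 1.02×10^6, f = 0.01514, h_f = 16.3 m ≈ 16.2 m ✓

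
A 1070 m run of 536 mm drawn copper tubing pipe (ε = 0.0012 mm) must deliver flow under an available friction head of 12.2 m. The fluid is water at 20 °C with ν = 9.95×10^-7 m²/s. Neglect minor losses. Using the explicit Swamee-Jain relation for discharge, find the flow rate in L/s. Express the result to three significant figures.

Q ≈ 758 L/s

Swamee-Jain (Type II): Q = -0.965·√(gD⁵h_f/L)·ln[ε/(3.7D) + √(3.17ν²L/(gD³h_f))]
√(gD⁵h_f/L) = √(9.81·0.536⁵·12.2/1070) = 0.07035
ε/(3.7D) = 6.05×10^-7; √(3.17ν²L/(gD³h_f)) = 1.35×10^-5
Q = -0.965·0.07035·ln(1.410×10^-5) = 0.7582 m³/s
Check: V = 3.36 m/s, Re = 1.81×10^6, f = 0.01061, h_f = 12.2 m ≈ 12.2 m ✓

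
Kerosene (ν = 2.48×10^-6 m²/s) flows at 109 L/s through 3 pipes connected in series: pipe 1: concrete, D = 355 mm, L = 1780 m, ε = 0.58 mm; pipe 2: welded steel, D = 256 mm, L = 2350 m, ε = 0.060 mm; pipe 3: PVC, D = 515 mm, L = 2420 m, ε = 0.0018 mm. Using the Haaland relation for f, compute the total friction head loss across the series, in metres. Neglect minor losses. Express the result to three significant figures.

H ≈ 43.9 m

Pipe 1: V = 1.101 m/s, Re = 1.58×10^5, ε/D = 0.00163, f = 0.02338, h_1 = f(L/D)V²/2g = 7.245 m
Pipe 2: V = 2.118 m/s, Re = 2.19×10^5, ε/D = 2.34×10^-4, f = 0.01691, h_2 = f(L/D)V²/2g = 35.48 m
Pipe 3: V = 0.5233 m/s, Re = 1.09×10^5, ε/D = 3.50×10^-6, f = 0.01753, h_3 = f(L/D)V²/2g = 1.150 m
Series → Q common, losses add: H = Σh = 43.88 m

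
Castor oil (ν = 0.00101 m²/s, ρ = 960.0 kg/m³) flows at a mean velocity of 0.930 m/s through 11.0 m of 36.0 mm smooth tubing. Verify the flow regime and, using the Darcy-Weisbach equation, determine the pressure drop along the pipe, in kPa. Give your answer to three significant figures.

Δp ≈ 245 kPa

Re = VD/ν = 0.930·0.03600/0.00101 = 33.1 → laminar (Re < 2300)
f = 64/Re = 1.931
h_f = f(L/D)V²/(2g) = 1.931·(11.0/0.03600)·0.930²/(2·9.81) = 26.01 m
Δp = ρg·h_f = 960.0·9.81·26.01 = 244.9 kPa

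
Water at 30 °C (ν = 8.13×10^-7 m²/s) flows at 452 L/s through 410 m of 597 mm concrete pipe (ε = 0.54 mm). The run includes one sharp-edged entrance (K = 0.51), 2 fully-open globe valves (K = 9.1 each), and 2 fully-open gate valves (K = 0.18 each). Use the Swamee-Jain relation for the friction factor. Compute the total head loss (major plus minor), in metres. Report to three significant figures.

V = 4Q/(πD²) = 1.615 m/s; V²/2g = 0.1329 m
Re = 1.19×10^6, ε/D = 9.05×10^-4 → f = 0.01952 (Swamee-Jain)
Major: h_f = f(L/D)·V²/2g = 0.01952·686.8·0.1329 = 1.782 m
Minor: ΣK = 19.1; h_m = ΣK·V²/2g = 2.534 m
Total H_L = 1.782 + 2.534 = 4.316 m

H_L ≈ 4.32 m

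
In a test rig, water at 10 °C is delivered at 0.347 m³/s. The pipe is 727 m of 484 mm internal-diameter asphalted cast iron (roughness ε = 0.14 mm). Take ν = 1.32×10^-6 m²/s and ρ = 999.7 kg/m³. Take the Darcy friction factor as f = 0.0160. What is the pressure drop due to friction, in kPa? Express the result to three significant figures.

Δp ≈ 42.7 kPa

V = 4Q/(πD²) = 4·0.347/(π·0.484²) = 1.886 m/s
h_f = f(L/D)V²/(2g) = 0.01600·(727/0.484)·1.886²/(2·9.81) = 4.357 m
Δp = ρg·h_f = 999.7·9.81·4.357 = 42.73 kPa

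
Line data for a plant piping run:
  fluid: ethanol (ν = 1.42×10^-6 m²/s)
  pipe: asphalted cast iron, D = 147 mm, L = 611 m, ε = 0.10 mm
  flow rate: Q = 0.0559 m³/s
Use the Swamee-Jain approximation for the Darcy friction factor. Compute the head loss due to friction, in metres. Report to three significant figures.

V = 4Q/(πD²) = 4·0.0559/(π·0.147²) = 3.294 m/s
Re = VD/ν = 3.294·0.147/1.42×10^-6 = 3.41×10^5 → turbulent
ε/D = 0.10/147 = 6.80×10^-4
Swamee-Jain: f = 0.01916
h_f = f(L/D)V²/(2g) = 0.01916·(611/0.147)·3.294²/(2·9.81) = 44.03 m

h_f ≈ 44.0 m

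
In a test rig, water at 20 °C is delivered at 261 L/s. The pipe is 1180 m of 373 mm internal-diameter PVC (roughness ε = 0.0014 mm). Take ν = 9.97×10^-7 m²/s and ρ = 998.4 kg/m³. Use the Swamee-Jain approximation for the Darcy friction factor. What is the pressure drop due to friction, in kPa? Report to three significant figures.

Δp ≈ 107 kPa

V = 4Q/(πD²) = 4·0.261/(π·0.373²) = 2.389 m/s
Re = VD/ν = 2.389·0.373/9.97×10^-7 = 8.94×10^5 → turbulent
ε/D = 0.0014/373 = 3.75×10^-6
Swamee-Jain: f = 0.01192
h_f = f(L/D)V²/(2g) = 0.01192·(1180/0.373)·2.389²/(2·9.81) = 10.96 m
Δp = ρg·h_f = 998.4·9.81·10.96 = 107.4 kPa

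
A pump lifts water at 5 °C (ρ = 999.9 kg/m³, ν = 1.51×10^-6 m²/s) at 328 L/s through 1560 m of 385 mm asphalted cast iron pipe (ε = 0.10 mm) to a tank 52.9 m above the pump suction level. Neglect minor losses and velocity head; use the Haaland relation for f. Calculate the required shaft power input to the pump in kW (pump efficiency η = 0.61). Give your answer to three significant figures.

P_shaft ≈ 413 kW

V = 4Q/(πD²) = 2.817 m/s; Re = 7.18×10^5; ε/D = 2.60×10^-4; f = 0.01547
h_f = f(L/D)V²/2g = 25.36 m
Total head H = z + h_f = 52.9 + 25.36 = 78.26 m
P_hyd = ρgQH = 999.9·9.81·0.328·78.26 = 251.8 kW
P_shaft = P_hyd/η = 251.8/0.61 = 412.8 kW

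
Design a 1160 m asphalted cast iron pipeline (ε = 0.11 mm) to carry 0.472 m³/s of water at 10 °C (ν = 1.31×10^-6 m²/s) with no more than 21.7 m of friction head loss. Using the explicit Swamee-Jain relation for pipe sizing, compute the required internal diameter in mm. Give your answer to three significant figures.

D ≈ 438 mm

Swamee-Jain (Type III): D = 0.66·[ε^1.25·(LQ²/(gh_f))^4.75 + ν·Q^9.4·(L/(gh_f))^5.2]^0.04
LQ²/(gh_f) = 1.214; L/(gh_f) = 5.449
Term 1 = ε^1.25·(…)^4.75 = 2.83×10^-5; Term 2 = ν·Q^9.4·(…)^5.2 = 7.61×10^-6
D = 0.66·(2.83×10^-5 + 7.61×10^-6)^0.04 = 0.4383 m = 438 mm
Check: V = 3.13 m/s, Re = 1.05×10^6, f = 0.01526, h_f = 20.2 m ≈ 21.7 m ✓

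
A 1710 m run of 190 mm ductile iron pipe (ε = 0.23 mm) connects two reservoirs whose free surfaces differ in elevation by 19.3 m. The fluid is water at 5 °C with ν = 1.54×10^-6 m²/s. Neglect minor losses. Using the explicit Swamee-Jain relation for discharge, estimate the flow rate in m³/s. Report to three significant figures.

Q ≈ 0.0392 m³/s

Swamee-Jain (Type II): Q = -0.965·√(gD⁵h_f/L)·ln[ε/(3.7D) + √(3.17ν²L/(gD³h_f))]
√(gD⁵h_f/L) = √(9.81·0.190⁵·19.3/1710) = 0.005236
ε/(3.7D) = 3.27×10^-4; √(3.17ν²L/(gD³h_f)) = 9.95×10^-5
Q = -0.965·0.005236·ln(4.267×10^-4) = 0.03921 m³/s
Check: V = 1.38 m/s, Re = 1.71×10^5, f = 0.02218, h_f = 19.5 m ≈ 19.3 m ✓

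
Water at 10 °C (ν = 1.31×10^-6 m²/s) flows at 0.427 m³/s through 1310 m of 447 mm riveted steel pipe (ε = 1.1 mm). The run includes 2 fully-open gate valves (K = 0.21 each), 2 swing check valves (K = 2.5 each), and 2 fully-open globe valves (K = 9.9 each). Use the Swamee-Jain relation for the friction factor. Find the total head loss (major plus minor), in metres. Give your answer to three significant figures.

V = 4Q/(πD²) = 2.721 m/s; V²/2g = 0.3774 m
Re = 9.28×10^5, ε/D = 0.00246 → f = 0.02501 (Swamee-Jain)
Major: h_f = f(L/D)·V²/2g = 0.02501·2931·0.3774 = 27.66 m
Minor: ΣK = 25.2; h_m = ΣK·V²/2g = 9.517 m
Total H_L = 27.66 + 9.517 = 37.18 m

H_L ≈ 37.2 m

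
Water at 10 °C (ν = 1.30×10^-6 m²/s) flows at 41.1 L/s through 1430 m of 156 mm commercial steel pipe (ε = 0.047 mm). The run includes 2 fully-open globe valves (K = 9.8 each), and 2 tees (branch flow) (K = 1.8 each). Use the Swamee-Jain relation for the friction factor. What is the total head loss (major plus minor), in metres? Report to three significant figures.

H_L ≈ 42.9 m

V = 4Q/(πD²) = 2.150 m/s; V²/2g = 0.2357 m
Re = 2.58×10^5, ε/D = 3.01×10^-4 → f = 0.01732 (Swamee-Jain)
Major: h_f = f(L/D)·V²/2g = 0.01732·9167·0.2357 = 37.42 m
Minor: ΣK = 23.2; h_m = ΣK·V²/2g = 5.468 m
Total H_L = 37.42 + 5.468 = 42.88 m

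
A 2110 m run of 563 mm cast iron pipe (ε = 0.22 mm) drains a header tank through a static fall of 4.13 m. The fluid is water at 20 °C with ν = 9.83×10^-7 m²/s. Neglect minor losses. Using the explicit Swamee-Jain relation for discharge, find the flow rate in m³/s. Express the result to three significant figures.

Q ≈ 0.283 m³/s

Swamee-Jain (Type II): Q = -0.965·√(gD⁵h_f/L)·ln[ε/(3.7D) + √(3.17ν²L/(gD³h_f))]
√(gD⁵h_f/L) = √(9.81·0.563⁵·4.13/2110) = 0.03296
ε/(3.7D) = 1.06×10^-4; √(3.17ν²L/(gD³h_f)) = 2.99×10^-5
Q = -0.965·0.03296·ln(1.355×10^-4) = 0.2833 m³/s
Check: V = 1.14 m/s, Re = 6.52×10^5, f = 0.01681, h_f = 4.16 m ≈ 4.13 m ✓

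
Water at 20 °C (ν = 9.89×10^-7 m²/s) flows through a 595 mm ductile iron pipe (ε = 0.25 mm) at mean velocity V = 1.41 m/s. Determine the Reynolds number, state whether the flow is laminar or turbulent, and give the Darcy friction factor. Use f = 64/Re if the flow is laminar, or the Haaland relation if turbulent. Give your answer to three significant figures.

Re ≈ 8.48×10^5; turbulent; f ≈ 0.0167

Re = VD/ν = 1.410·0.595/9.89×10^-7 = 8.48×10^5
Re > 4000 → turbulent; ε/D = 4.20×10^-4
Haaland: f = 0.01668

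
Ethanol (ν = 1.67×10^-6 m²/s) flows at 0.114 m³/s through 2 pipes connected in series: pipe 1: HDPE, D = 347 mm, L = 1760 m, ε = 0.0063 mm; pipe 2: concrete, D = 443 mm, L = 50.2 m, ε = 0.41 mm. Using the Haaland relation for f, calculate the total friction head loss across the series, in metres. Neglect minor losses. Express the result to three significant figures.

H ≈ 5.69 m

Pipe 1: V = 1.205 m/s, Re = 2.50×10^5, ε/D = 1.82×10^-5, f = 0.01497, h_1 = f(L/D)V²/2g = 5.625 m
Pipe 2: V = 0.7396 m/s, Re = 1.96×10^5, ε/D = 9.26×10^-4, f = 0.02063, h_2 = f(L/D)V²/2g = 0.06519 m
Series → Q common, losses add: H = Σh = 5.690 m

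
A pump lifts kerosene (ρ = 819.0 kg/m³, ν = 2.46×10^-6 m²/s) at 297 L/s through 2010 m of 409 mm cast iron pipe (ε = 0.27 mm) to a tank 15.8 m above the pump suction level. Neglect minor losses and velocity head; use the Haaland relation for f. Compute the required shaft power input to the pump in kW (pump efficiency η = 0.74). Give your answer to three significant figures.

V = 4Q/(πD²) = 2.261 m/s; Re = 3.76×10^5; ε/D = 6.60×10^-4; f = 0.01874
h_f = f(L/D)V²/2g = 23.98 m
Total head H = z + h_f = 15.8 + 23.98 = 39.78 m
P_hyd = ρgQH = 819.0·9.81·0.297·39.78 = 94.94 kW
P_shaft = P_hyd/η = 94.94/0.74 = 128.3 kW

P_shaft ≈ 128 kW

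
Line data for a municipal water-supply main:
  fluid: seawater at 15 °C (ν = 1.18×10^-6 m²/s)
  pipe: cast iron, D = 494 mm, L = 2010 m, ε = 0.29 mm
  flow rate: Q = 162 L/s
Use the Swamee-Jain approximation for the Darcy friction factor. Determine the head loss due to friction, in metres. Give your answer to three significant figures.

V = 4Q/(πD²) = 4·0.162/(π·0.494²) = 0.8452 m/s
Re = VD/ν = 0.8452·0.494/1.18×10^-6 = 3.54×10^5 → turbulent
ε/D = 0.29/494 = 5.87×10^-4
Swamee-Jain: f = 0.01862
h_f = f(L/D)V²/(2g) = 0.01862·(2010/0.494)·0.8452²/(2·9.81) = 2.759 m

h_f ≈ 2.76 m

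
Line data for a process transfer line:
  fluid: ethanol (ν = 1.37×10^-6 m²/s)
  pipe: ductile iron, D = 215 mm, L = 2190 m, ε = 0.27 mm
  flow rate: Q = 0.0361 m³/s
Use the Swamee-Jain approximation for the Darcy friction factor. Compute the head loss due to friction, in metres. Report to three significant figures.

V = 4Q/(πD²) = 4·0.0361/(π·0.215²) = 0.9944 m/s
Re = VD/ν = 0.9944·0.215/1.37×10^-6 = 1.56×10^5 → turbulent
ε/D = 0.27/215 = 0.00126
Swamee-Jain: f = 0.02246
h_f = f(L/D)V²/(2g) = 0.02246·(2190/0.215)·0.9944²/(2·9.81) = 11.53 m

h_f ≈ 11.5 m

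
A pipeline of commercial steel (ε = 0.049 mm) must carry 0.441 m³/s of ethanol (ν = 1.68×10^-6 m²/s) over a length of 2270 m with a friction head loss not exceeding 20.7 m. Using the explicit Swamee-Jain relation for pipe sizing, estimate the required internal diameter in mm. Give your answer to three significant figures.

Swamee-Jain (Type III): D = 0.66·[ε^1.25·(LQ²/(gh_f))^4.75 + ν·Q^9.4·(L/(gh_f))^5.2]^0.04
LQ²/(gh_f) = 2.174; L/(gh_f) = 11.18
Term 1 = ε^1.25·(…)^4.75 = 1.64×10^-4; Term 2 = ν·Q^9.4·(…)^5.2 = 2.16×10^-4
D = 0.66·(1.64×10^-4 + 2.16×10^-4)^0.04 = 0.4817 m = 482 mm
Check: V = 2.42 m/s, Re = 6.94×10^5, f = 0.01399, h_f = 19.7 m ≈ 20.7 m ✓

D ≈ 482 mm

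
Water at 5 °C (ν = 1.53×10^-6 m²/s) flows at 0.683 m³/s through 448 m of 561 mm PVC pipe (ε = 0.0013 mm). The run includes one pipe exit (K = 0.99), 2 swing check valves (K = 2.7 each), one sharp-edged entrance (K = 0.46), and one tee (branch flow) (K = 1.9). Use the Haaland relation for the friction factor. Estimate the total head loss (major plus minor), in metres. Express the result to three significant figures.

H_L ≈ 7.01 m

V = 4Q/(πD²) = 2.763 m/s; V²/2g = 0.3891 m
Re = 1.01×10^6, ε/D = 2.32×10^-6 → f = 0.01160 (Haaland)
Major: h_f = f(L/D)·V²/2g = 0.01160·798.6·0.3891 = 3.604 m
Minor: ΣK = 8.75; h_m = ΣK·V²/2g = 3.405 m
Total H_L = 3.604 + 3.405 = 7.009 m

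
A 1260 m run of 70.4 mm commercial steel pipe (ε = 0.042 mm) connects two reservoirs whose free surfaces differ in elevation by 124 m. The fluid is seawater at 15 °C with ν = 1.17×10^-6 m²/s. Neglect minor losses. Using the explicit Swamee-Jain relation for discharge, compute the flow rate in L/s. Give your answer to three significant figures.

Q ≈ 10.2 L/s

Swamee-Jain (Type II): Q = -0.965·√(gD⁵h_f/L)·ln[ε/(3.7D) + √(3.17ν²L/(gD³h_f))]
√(gD⁵h_f/L) = √(9.81·0.0704⁵·124/1260) = 0.001292
ε/(3.7D) = 1.61×10^-4; √(3.17ν²L/(gD³h_f)) = 1.14×10^-4
Q = -0.965·0.001292·ln(2.747×10^-4) = 0.01022 m³/s
Check: V = 2.63 m/s, Re = 1.58×10^5, f = 0.01983, h_f = 125 m ≈ 124 m ✓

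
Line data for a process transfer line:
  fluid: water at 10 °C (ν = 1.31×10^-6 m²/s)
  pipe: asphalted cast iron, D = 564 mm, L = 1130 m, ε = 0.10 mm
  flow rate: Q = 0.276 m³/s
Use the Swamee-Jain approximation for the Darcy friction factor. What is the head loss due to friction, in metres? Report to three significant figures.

V = 4Q/(πD²) = 4·0.276/(π·0.564²) = 1.105 m/s
Re = VD/ν = 1.105·0.564/1.31×10^-6 = 4.76×10^5 → turbulent
ε/D = 0.10/564 = 1.77×10^-4
Swamee-Jain: f = 0.01536
h_f = f(L/D)V²/(2g) = 0.01536·(1130/0.564)·1.105²/(2·9.81) = 1.915 m

h_f ≈ 1.91 m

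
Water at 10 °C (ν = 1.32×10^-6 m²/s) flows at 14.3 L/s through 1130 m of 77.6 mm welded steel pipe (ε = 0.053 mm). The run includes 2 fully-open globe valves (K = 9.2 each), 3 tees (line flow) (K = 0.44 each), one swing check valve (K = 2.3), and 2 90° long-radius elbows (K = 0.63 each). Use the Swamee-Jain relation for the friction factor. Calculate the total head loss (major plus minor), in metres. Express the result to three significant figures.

H_L ≈ 147 m

V = 4Q/(πD²) = 3.024 m/s; V²/2g = 0.4660 m
Re = 1.78×10^5, ε/D = 6.83×10^-4 → f = 0.02002 (Swamee-Jain)
Major: h_f = f(L/D)·V²/2g = 0.02002·14562·0.4660 = 135.9 m
Minor: ΣK = 23.3; h_m = ΣK·V²/2g = 10.85 m
Total H_L = 135.9 + 10.85 = 146.7 m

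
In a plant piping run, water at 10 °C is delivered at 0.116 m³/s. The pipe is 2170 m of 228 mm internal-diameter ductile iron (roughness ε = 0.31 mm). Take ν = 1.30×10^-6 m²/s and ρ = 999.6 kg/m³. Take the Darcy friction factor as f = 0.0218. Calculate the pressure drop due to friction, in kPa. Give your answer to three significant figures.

Δp ≈ 837 kPa

V = 4Q/(πD²) = 4·0.116/(π·0.228²) = 2.841 m/s
h_f = f(L/D)V²/(2g) = 0.02180·(2170/0.228)·2.841²/(2·9.81) = 85.36 m
Δp = ρg·h_f = 999.6·9.81·85.36 = 837.1 kPa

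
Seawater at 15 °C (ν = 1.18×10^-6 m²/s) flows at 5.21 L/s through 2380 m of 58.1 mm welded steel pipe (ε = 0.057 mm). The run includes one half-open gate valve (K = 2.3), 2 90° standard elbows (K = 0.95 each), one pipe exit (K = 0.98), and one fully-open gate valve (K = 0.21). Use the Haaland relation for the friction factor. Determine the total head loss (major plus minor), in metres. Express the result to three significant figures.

H_L ≈ 178 m

V = 4Q/(πD²) = 1.965 m/s; V²/2g = 0.1968 m
Re = 9.68×10^4, ε/D = 9.81×10^-4 → f = 0.02197 (Haaland)
Major: h_f = f(L/D)·V²/2g = 0.02197·40964·0.1968 = 177.1 m
Minor: ΣK = 5.39; h_m = ΣK·V²/2g = 1.061 m
Total H_L = 177.1 + 1.061 = 178.2 m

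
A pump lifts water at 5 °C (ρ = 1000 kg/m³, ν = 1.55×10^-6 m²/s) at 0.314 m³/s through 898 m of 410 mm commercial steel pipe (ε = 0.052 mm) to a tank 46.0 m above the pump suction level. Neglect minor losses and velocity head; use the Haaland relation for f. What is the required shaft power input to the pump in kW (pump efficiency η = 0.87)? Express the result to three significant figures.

P_shaft ≈ 195 kW

V = 4Q/(πD²) = 2.378 m/s; Re = 6.29×10^5; ε/D = 1.27×10^-4; f = 0.01423
h_f = f(L/D)V²/2g = 8.986 m
Total head H = z + h_f = 46.0 + 8.986 = 54.99 m
P_hyd = ρgQH = 1000·9.81·0.314·54.99 = 169.4 kW
P_shaft = P_hyd/η = 169.4/0.87 = 194.7 kW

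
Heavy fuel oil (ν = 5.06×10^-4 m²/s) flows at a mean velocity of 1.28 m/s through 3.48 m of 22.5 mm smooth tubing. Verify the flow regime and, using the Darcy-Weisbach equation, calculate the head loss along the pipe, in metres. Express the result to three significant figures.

Re = VD/ν = 1.28·0.02250/5.06×10^-4 = 56.9 → laminar (Re < 2300)
f = 64/Re = 1.124
h_f = f(L/D)V²/(2g) = 1.124·(3.48/0.02250)·1.28²/(2·9.81) = 14.52 m

h_f ≈ 14.5 m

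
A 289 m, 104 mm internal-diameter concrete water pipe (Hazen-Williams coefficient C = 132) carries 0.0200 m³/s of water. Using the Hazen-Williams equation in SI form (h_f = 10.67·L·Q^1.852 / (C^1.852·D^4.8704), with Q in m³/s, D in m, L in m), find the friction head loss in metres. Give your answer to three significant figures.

h_f = 10.67·289·0.0200^1.852 / (132^1.852·0.104^4.8704) = 15.95 m

h_f ≈ 15.9 m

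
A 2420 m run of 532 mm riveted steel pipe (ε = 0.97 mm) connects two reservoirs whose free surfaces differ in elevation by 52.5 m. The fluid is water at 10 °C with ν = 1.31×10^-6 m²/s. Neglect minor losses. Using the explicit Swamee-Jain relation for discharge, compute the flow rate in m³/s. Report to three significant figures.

Swamee-Jain (Type II): Q = -0.965·√(gD⁵h_f/L)·ln[ε/(3.7D) + √(3.17ν²L/(gD³h_f))]
√(gD⁵h_f/L) = √(9.81·0.532⁵·52.5/2420) = 0.09523
ε/(3.7D) = 4.93×10^-4; √(3.17ν²L/(gD³h_f)) = 1.30×10^-5
Q = -0.965·0.09523·ln(5.058×10^-4) = 0.6975 m³/s
Check: V = 3.14 m/s, Re = 1.27×10^6, f = 0.02308, h_f = 52.7 m ≈ 52.5 m ✓

Q ≈ 0.697 m³/s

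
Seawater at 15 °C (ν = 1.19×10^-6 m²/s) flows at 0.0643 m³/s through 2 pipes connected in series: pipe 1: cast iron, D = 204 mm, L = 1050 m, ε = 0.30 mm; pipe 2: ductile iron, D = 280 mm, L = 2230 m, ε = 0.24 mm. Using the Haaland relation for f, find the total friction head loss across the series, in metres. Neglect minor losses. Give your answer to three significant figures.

H ≈ 31.5 m

Pipe 1: V = 1.967 m/s, Re = 3.37×10^5, ε/D = 0.00147, f = 0.02225, h_1 = f(L/D)V²/2g = 22.58 m
Pipe 2: V = 1.044 m/s, Re = 2.46×10^5, ε/D = 8.57×10^-4, f = 0.02009, h_2 = f(L/D)V²/2g = 8.893 m
Series → Q common, losses add: H = Σh = 31.48 m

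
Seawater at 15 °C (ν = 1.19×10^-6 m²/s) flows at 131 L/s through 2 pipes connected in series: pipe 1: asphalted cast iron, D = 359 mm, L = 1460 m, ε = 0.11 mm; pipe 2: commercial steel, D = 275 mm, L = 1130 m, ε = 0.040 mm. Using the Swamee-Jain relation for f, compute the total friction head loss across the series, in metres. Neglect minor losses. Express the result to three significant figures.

H ≈ 21.0 m

Pipe 1: V = 1.294 m/s, Re = 3.90×10^5, ε/D = 3.06×10^-4, f = 0.01673, h_1 = f(L/D)V²/2g = 5.807 m
Pipe 2: V = 2.206 m/s, Re = 5.10×10^5, ε/D = 1.45×10^-4, f = 0.01494, h_2 = f(L/D)V²/2g = 15.22 m
Series → Q common, losses add: H = Σh = 21.03 m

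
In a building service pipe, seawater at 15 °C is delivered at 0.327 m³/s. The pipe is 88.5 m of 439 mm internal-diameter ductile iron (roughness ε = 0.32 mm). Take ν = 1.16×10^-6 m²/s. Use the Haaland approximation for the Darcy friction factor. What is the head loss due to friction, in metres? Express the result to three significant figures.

V = 4Q/(πD²) = 4·0.327/(π·0.439²) = 2.160 m/s
Re = VD/ν = 2.160·0.439/1.16×10^-6 = 8.18×10^5 → turbulent
ε/D = 0.32/439 = 7.29×10^-4
Haaland: f = 0.01865
h_f = f(L/D)V²/(2g) = 0.01865·(88.5/0.439)·2.160²/(2·9.81) = 0.8944 m

h_f ≈ 0.894 m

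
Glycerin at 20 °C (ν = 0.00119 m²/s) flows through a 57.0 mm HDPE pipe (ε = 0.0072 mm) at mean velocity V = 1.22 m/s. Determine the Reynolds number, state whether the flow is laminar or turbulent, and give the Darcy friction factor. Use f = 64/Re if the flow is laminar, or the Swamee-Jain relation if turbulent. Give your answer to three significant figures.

Re ≈ 58.4; laminar; f = 64/Re ≈ 1.10

Re = VD/ν = 1.220·0.0570/0.00119 = 58.4
Re < 2300 → laminar → f = 64/Re = 1.095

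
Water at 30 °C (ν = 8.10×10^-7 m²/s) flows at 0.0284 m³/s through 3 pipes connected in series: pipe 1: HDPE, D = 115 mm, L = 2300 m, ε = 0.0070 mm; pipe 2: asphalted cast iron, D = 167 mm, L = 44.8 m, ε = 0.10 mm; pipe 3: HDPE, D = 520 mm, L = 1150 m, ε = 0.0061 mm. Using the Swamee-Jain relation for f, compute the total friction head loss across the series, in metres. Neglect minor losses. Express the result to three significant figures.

Pipe 1: V = 2.734 m/s, Re = 3.88×10^5, ε/D = 6.09×10^-5, f = 0.01448, h_1 = f(L/D)V²/2g = 110.4 m
Pipe 2: V = 1.297 m/s, Re = 2.67×10^5, ε/D = 5.99×10^-4, f = 0.01902, h_2 = f(L/D)V²/2g = 0.4371 m
Pipe 3: V = 0.1337 m/s, Re = 8.58×10^4, ε/D = 1.17×10^-5, f = 0.01851, h_3 = f(L/D)V²/2g = 0.03732 m
Series → Q common, losses add: H = Σh = 110.8 m

H ≈ 111 m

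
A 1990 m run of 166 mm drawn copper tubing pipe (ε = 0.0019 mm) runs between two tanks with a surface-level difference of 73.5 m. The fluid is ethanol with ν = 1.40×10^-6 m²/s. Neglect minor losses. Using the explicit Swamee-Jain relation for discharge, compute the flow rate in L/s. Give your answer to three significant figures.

Swamee-Jain (Type II): Q = -0.965·√(gD⁵h_f/L)·ln[ε/(3.7D) + √(3.17ν²L/(gD³h_f))]
√(gD⁵h_f/L) = √(9.81·0.166⁵·73.5/1990) = 0.006758
ε/(3.7D) = 3.09×10^-6; √(3.17ν²L/(gD³h_f)) = 6.12×10^-5
Q = -0.965·0.006758·ln(6.432×10^-5) = 0.06294 m³/s
Check: V = 2.91 m/s, Re = 3.45×10^5, f = 0.01415, h_f = 73.1 m ≈ 73.5 m ✓

Q ≈ 62.9 L/s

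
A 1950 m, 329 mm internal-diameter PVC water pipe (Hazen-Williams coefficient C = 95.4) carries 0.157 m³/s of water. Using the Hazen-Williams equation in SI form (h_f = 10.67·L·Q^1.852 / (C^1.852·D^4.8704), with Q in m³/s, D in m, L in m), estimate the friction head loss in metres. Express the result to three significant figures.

h_f ≈ 32.7 m

h_f = 10.67·1950·0.157^1.852 / (95.4^1.852·0.329^4.8704) = 32.68 m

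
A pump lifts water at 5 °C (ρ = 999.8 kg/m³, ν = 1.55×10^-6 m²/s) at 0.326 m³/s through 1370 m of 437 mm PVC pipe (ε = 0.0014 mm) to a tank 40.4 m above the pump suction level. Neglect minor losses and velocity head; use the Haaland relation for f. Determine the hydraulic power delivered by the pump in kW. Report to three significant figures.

P_hyd ≈ 160 kW

V = 4Q/(πD²) = 2.174 m/s; Re = 6.13×10^5; ε/D = 3.20×10^-6; f = 0.01264
h_f = f(L/D)V²/2g = 9.542 m
Total head H = z + h_f = 40.4 + 9.542 = 49.94 m
P_hyd = ρgQH = 999.8·9.81·0.326·49.94 = 159.7 kW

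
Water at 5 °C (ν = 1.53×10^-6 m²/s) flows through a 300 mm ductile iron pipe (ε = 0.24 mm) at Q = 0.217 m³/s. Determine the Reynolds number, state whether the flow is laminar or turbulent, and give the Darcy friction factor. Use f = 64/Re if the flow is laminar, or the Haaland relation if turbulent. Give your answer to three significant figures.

V = 4Q/(πD²) = 3.070 m/s
Re = VD/ν = 3.070·0.300/1.53×10^-6 = 6.02×10^5
Re > 4000 → turbulent; ε/D = 8.00×10^-4
Haaland: f = 0.01916

Re ≈ 6.02×10^5; turbulent; f ≈ 0.0192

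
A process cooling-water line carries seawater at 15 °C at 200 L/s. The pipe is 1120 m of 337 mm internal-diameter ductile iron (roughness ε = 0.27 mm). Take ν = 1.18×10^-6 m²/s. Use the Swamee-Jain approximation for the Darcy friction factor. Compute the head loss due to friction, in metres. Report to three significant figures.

V = 4Q/(πD²) = 4·0.200/(π·0.337²) = 2.242 m/s
Re = VD/ν = 2.242·0.337/1.18×10^-6 = 6.40×10^5 → turbulent
ε/D = 0.27/337 = 8.01×10^-4
Swamee-Jain: f = 0.01928
h_f = f(L/D)V²/(2g) = 0.01928·(1120/0.337)·2.242²/(2·9.81) = 16.42 m

h_f ≈ 16.4 m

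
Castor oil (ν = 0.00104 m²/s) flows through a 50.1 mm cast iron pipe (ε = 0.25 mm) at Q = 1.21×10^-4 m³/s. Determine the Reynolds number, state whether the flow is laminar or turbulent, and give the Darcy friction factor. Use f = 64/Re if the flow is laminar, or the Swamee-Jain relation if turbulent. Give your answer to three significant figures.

Re ≈ 2.96; laminar; f = 64/Re ≈ 21.6

V = 4Q/(πD²) = 0.06138 m/s
Re = VD/ν = 0.06138·0.0501/0.00104 = 2.96
Re < 2300 → laminar → f = 64/Re = 21.64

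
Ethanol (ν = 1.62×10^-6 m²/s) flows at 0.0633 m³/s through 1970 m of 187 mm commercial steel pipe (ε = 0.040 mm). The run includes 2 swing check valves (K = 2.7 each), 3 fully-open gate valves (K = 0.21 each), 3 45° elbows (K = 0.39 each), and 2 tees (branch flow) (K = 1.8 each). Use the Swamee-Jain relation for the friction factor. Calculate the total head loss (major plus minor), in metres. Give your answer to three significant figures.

H_L ≈ 50.4 m

V = 4Q/(πD²) = 2.305 m/s; V²/2g = 0.2707 m
Re = 2.66×10^5, ε/D = 2.14×10^-4 → f = 0.01664 (Swamee-Jain)
Major: h_f = f(L/D)·V²/2g = 0.01664·10535·0.2707 = 47.46 m
Minor: ΣK = 10.8; h_m = ΣK·V²/2g = 2.924 m
Total H_L = 47.46 + 2.924 = 50.39 m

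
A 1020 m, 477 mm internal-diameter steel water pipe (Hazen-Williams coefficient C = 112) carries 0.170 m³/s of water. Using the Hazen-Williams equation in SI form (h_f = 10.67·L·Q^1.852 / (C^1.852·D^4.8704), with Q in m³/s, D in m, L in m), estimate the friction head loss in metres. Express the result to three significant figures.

h_f ≈ 2.41 m

h_f = 10.67·1020·0.170^1.852 / (112^1.852·0.477^4.8704) = 2.411 m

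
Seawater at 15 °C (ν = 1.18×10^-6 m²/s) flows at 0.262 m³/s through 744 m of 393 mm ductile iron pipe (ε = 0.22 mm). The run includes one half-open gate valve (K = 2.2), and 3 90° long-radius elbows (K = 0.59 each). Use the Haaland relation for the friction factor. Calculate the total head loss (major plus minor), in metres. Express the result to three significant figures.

V = 4Q/(πD²) = 2.160 m/s; V²/2g = 0.2378 m
Re = 7.19×10^5, ε/D = 5.60×10^-4 → f = 0.01772 (Haaland)
Major: h_f = f(L/D)·V²/2g = 0.01772·1893·0.2378 = 7.977 m
Minor: ΣK = 3.97; h_m = ΣK·V²/2g = 0.9439 m
Total H_L = 7.977 + 0.9439 = 8.920 m

H_L ≈ 8.92 m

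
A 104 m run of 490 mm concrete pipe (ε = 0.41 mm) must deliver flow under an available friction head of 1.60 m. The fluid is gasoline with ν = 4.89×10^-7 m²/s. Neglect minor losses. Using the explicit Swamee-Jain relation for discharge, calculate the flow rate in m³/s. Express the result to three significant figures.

Q ≈ 0.527 m³/s

Swamee-Jain (Type II): Q = -0.965·√(gD⁵h_f/L)·ln[ε/(3.7D) + √(3.17ν²L/(gD³h_f))]
√(gD⁵h_f/L) = √(9.81·0.490⁵·1.60/104) = 0.06529
ε/(3.7D) = 2.26×10^-4; √(3.17ν²L/(gD³h_f)) = 6.53×10^-6
Q = -0.965·0.06529·ln(2.327×10^-4) = 0.5271 m³/s
Check: V = 2.80 m/s, Re = 2.80×10^6, f = 0.01899, h_f = 1.60 m ≈ 1.60 m ✓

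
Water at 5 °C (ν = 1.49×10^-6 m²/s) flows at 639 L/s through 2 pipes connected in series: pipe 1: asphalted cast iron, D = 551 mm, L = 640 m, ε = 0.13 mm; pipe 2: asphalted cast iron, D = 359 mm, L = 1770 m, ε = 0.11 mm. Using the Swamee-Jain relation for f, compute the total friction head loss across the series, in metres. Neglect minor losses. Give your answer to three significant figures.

H ≈ 162 m

Pipe 1: V = 2.680 m/s, Re = 9.91×10^5, ε/D = 2.36×10^-4, f = 0.01516, h_1 = f(L/D)V²/2g = 6.443 m
Pipe 2: V = 6.313 m/s, Re = 1.52×10^6, ε/D = 3.06×10^-4, f = 0.01557, h_2 = f(L/D)V²/2g = 156.0 m
Series → Q common, losses add: H = Σh = 162.4 m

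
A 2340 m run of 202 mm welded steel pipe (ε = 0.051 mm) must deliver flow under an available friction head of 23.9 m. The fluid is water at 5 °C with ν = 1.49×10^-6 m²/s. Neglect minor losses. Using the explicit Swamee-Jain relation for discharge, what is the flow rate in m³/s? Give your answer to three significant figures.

Swamee-Jain (Type II): Q = -0.965·√(gD⁵h_f/L)·ln[ε/(3.7D) + √(3.17ν²L/(gD³h_f))]
√(gD⁵h_f/L) = √(9.81·0.202⁵·23.9/2340) = 0.005805
ε/(3.7D) = 6.82×10^-5; √(3.17ν²L/(gD³h_f)) = 9.23×10^-5
Q = -0.965·0.005805·ln(1.605×10^-4) = 0.04894 m³/s
Check: V = 1.53 m/s, Re = 2.07×10^5, f = 0.01741, h_f = 24.0 m ≈ 23.9 m ✓

Q ≈ 0.0489 m³/s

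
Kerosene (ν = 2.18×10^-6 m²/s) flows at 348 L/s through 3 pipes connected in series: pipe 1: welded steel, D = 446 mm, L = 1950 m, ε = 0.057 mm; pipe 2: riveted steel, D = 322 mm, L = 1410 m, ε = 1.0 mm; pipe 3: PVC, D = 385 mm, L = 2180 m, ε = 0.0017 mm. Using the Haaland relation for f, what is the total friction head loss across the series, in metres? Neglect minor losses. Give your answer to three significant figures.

Pipe 1: V = 2.228 m/s, Re = 4.56×10^5, ε/D = 1.28×10^-4, f = 0.01471, h_1 = f(L/D)V²/2g = 16.27 m
Pipe 2: V = 4.273 m/s, Re = 6.31×10^5, ε/D = 0.00311, f = 0.02666, h_2 = f(L/D)V²/2g = 108.7 m
Pipe 3: V = 2.989 m/s, Re = 5.28×10^5, ε/D = 4.42×10^-6, f = 0.01299, h_3 = f(L/D)V²/2g = 33.49 m
Series → Q common, losses add: H = Σh = 158.4 m

H ≈ 158 m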